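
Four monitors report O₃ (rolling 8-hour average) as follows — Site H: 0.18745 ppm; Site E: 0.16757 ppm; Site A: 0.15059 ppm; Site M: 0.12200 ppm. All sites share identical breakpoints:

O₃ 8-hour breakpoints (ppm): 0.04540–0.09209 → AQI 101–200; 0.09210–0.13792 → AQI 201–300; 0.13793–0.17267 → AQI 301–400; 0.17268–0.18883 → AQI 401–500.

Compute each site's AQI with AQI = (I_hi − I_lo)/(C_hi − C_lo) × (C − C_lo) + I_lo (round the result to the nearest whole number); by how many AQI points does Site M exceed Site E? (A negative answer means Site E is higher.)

-119

Site H: 0.18745 ∈ [0.17268, 0.18883] ↔ index [401, 500].
401 + (0.18745−0.17268)·(500−401)/(0.18883−0.17268) = 401 + 0.01477·99/0.01615 ≈ 491.54, so AQI = 492.
Site E: 0.16757 ∈ [0.13793, 0.17267] ↔ index [301, 400].
301 + (0.16757−0.13793)·(400−301)/(0.17267−0.13793) = 301 + 0.02964·99/0.03474 ≈ 385.47, so AQI = 385.
Site A: row 0.13793–0.17267 (AQI 301–400). (400−301)·(0.15059−0.13793)/(0.17267−0.13793) + 301 = 99·0.01266/0.03474 + 301 ≈ 337.08 → 337.
Site M: 0.12200 ∈ [0.09210, 0.13792] ↔ index [201, 300].
201 + (0.12200−0.09210)·(300−201)/(0.13792−0.09210) = 201 + 0.02990·99/0.04582 ≈ 265.60, so AQI = 266.
AQIs: Site H=492, Site E=385, Site A=337, Site M=266. Site M (266) − Site E (385) = -119.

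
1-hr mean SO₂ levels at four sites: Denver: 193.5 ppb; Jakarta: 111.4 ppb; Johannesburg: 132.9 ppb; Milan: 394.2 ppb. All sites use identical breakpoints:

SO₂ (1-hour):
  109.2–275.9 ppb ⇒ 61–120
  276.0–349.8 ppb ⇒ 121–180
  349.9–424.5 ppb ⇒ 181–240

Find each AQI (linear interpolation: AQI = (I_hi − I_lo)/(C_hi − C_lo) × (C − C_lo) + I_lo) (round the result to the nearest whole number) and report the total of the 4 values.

Denver: 193.5 lies in 109.2–275.9, so I_lo=61, I_hi=120, C_lo=109.2, C_hi=275.9.
(120−61)/(275.9−109.2) × (193.5−109.2) + 61 = 59/166.7 × 84.3 + 61 ≈ 90.84 → 91.
Jakarta: 111.4 lies in 109.2–275.9, so I_lo=61, I_hi=120, C_lo=109.2, C_hi=275.9.
(120−61)/(275.9−109.2) × (111.4−109.2) + 61 = 59/166.7 × 2.2 + 61 ≈ 61.78 → 62.
Johannesburg: 132.9 ∈ [109.2, 275.9] ↔ index [61, 120].
61 + (132.9−109.2)·(120−61)/(275.9−109.2) = 61 + 23.7·59/166.7 ≈ 69.39, so AQI = 69.
Milan: row 349.9–424.5 (AQI 181–240). (240−181)·(394.2−349.9)/(424.5−349.9) + 181 = 59·44.3/74.6 + 181 ≈ 216.04 → 216.
AQIs: Denver=91, Jakarta=62, Johannesburg=69, Milan=216. Sum = 91 + 62 + 69 + 216 = 438.

438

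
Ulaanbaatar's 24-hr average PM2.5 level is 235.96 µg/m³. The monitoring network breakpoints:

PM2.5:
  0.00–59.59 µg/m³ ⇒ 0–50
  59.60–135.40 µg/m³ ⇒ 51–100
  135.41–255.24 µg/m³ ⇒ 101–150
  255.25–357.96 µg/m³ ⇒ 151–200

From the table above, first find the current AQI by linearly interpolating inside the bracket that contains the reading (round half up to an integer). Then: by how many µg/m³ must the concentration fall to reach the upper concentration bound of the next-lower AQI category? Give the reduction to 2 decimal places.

PM2.5: 235.96 lies in 135.41–255.24, so I_lo=101, I_hi=150, C_lo=135.41, C_hi=255.24.
(150−101)/(255.24−135.41) × (235.96−135.41) + 101 = 49/119.83 × 100.55 + 101 ≈ 142.12 → 142.
Current AQI 142 is in the Unhealthy for Sensitive Groups range (101–150). The next-lower category tops out at AQI 100, whose upper concentration bound is 135.40 µg/m³.
Reduction needed = 235.96 − 135.40 = 100.56 µg/m³.

100.56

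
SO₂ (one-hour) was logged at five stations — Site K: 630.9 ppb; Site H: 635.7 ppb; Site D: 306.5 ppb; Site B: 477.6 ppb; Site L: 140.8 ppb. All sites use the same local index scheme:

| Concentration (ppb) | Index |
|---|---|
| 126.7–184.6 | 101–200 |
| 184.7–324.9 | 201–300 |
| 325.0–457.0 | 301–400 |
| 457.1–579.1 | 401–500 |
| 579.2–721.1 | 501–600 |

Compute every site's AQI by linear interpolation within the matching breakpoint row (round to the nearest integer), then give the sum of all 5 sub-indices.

Site K 630.9: bracket 579.2–721.1 → index 501–600; slope 99/141.9, offset 51.7.
AQI = 501 + 99/141.9·51.7 ≈ 537.07 ⇒ 537.
Site H: 635.7 ∈ [579.2, 721.1] ↔ index [501, 600].
501 + (635.7−579.2)·(600−501)/(721.1−579.2) = 501 + 56.5·99/141.9 ≈ 540.42, so AQI = 540.
Site D: 306.5 ∈ [184.7, 324.9] ↔ index [201, 300].
201 + (306.5−184.7)·(300−201)/(324.9−184.7) = 201 + 121.8·99/140.2 ≈ 287.01, so AQI = 287.
Site B: 477.6 ∈ [457.1, 579.1] ↔ index [401, 500].
401 + (477.6−457.1)·(500−401)/(579.1−457.1) = 401 + 20.5·99/122.0 ≈ 417.64, so AQI = 418.
Site L: row 126.7–184.6 (AQI 101–200). (200−101)·(140.8−126.7)/(184.6−126.7) + 101 = 99·14.1/57.9 + 101 ≈ 125.11 → 125.
AQIs: Site K=537, Site H=540, Site D=287, Site B=418, Site L=125. Sum = 537 + 540 + 287 + 418 + 125 = 1907.

1907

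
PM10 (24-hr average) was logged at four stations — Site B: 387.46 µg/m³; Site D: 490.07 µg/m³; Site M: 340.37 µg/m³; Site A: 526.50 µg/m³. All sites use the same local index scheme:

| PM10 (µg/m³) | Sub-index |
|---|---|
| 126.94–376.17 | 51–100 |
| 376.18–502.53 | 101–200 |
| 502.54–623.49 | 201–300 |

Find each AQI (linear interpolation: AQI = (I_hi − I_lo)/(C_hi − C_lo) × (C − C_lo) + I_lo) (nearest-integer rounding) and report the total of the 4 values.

Site B: row 376.18–502.53 (AQI 101–200). (200−101)·(387.46−376.18)/(502.53−376.18) + 101 = 99·11.28/126.35 + 101 ≈ 109.84 → 110.
Site D: 490.07 lies in 376.18–502.53, so I_lo=101, I_hi=200, C_lo=376.18, C_hi=502.53.
(200−101)/(502.53−376.18) × (490.07−376.18) + 101 = 99/126.35 × 113.89 + 101 ≈ 190.24 → 190.
Site M: 340.37 lies in 126.94–376.17, so I_lo=51, I_hi=100, C_lo=126.94, C_hi=376.17.
(100−51)/(376.17−126.94) × (340.37−126.94) + 51 = 49/249.23 × 213.43 + 51 ≈ 92.96 → 93.
Site A: 526.50 lies in 502.54–623.49, so I_lo=201, I_hi=300, C_lo=502.54, C_hi=623.49.
(300−201)/(623.49−502.54) × (526.50−502.54) + 201 = 99/120.95 × 23.96 + 201 ≈ 220.61 → 221.
AQIs: Site B=110, Site D=190, Site M=93, Site A=221. Sum = 110 + 190 + 93 + 221 = 614.

614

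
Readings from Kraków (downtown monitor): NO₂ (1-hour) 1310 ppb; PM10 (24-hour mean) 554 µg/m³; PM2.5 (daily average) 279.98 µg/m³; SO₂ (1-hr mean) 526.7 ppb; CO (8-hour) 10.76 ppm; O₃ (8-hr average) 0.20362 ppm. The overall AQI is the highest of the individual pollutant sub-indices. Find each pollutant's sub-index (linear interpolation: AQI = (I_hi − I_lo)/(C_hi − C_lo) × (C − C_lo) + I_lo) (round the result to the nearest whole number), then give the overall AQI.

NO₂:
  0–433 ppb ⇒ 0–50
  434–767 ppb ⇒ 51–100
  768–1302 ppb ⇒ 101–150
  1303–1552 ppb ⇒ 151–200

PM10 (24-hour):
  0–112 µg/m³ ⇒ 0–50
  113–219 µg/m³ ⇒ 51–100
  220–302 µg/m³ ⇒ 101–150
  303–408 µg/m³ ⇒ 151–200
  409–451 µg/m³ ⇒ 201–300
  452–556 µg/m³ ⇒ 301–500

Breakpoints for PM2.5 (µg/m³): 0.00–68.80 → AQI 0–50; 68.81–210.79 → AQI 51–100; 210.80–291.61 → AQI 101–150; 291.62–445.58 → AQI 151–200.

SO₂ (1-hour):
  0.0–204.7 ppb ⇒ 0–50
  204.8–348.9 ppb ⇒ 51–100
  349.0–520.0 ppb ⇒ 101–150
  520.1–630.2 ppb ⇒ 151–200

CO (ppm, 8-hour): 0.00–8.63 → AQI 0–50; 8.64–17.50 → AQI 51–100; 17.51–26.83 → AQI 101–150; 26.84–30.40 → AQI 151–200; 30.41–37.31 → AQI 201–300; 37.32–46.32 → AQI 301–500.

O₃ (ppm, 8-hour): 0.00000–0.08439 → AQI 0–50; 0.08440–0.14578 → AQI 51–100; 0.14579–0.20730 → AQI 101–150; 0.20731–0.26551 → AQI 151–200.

NO₂: row 1303–1552 (AQI 151–200). (200−151)·(1310−1303)/(1552−1303) + 151 = 49·7/249 + 151 ≈ 152.38 → 152.
PM10 554: bracket 452–556 → index 301–500; slope 199/104, offset 102.
AQI = 301 + 199/104·102 ≈ 496.17 ⇒ 496.
PM2.5 279.98: bracket 210.80–291.61 → index 101–150; slope 49/80.81, offset 69.18.
AQI = 101 + 49/80.81·69.18 ≈ 142.95 ⇒ 143.
SO₂: 526.7 ∈ [520.1, 630.2] ↔ index [151, 200].
151 + (526.7−520.1)·(200−151)/(630.2−520.1) = 151 + 6.6·49/110.1 ≈ 153.94, so AQI = 154.
CO: 10.76 ∈ [8.64, 17.50] ↔ index [51, 100].
51 + (10.76−8.64)·(100−51)/(17.50−8.64) = 51 + 2.12·49/8.86 ≈ 62.72, so AQI = 63.
O₃: 0.20362 ∈ [0.14579, 0.20730] ↔ index [101, 150].
101 + (0.20362−0.14579)·(150−101)/(0.20730−0.14579) = 101 + 0.05783·49/0.06151 ≈ 147.07, so AQI = 147.
Sub-indices: NO₂→152, PM10→496, PM2.5→143, SO₂→154, CO→63, O₃→147. Overall AQI = max = 496; dominant pollutant is PM10.
AQI 496: Hazardous.

496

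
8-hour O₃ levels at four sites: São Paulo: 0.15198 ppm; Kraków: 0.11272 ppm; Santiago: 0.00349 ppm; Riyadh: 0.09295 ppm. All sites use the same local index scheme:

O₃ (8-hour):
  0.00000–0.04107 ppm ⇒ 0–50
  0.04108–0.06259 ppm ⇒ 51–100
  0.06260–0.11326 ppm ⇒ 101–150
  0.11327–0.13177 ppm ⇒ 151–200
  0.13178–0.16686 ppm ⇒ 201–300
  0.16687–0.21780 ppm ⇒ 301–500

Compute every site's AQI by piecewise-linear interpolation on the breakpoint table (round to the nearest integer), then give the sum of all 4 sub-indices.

541

São Paulo: 0.15198 lies in 0.13178–0.16686, so I_lo=201, I_hi=300, C_lo=0.13178, C_hi=0.16686.
(300−201)/(0.16686−0.13178) × (0.15198−0.13178) + 201 = 99/0.03508 × 0.02020 + 201 ≈ 258.01 → 258.
Kraków 0.11272: bracket 0.06260–0.11326 → index 101–150; slope 49/0.05066, offset 0.05012.
AQI = 101 + 49/0.05066·0.05012 ≈ 149.48 ⇒ 149.
Santiago 0.00349: bracket 0.00000–0.04107 → index 0–50; slope 50/0.04107, offset 0.00349.
AQI = 0 + 50/0.04107·0.00349 ≈ 4.25 ⇒ 4.
Riyadh 0.09295: bracket 0.06260–0.11326 → index 101–150; slope 49/0.05066, offset 0.03035.
AQI = 101 + 49/0.05066·0.03035 ≈ 130.36 ⇒ 130.
AQIs: São Paulo=258, Kraków=149, Santiago=4, Riyadh=130. Sum = 258 + 149 + 4 + 130 = 541.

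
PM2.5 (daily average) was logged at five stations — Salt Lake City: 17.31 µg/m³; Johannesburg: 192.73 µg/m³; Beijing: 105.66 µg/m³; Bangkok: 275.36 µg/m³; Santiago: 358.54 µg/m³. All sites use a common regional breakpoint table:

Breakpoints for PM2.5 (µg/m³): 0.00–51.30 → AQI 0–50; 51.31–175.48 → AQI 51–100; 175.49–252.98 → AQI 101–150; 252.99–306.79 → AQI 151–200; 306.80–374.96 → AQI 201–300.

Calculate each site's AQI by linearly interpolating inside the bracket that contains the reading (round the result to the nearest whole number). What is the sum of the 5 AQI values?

Salt Lake City: 17.31 lies in 0.00–51.30, so I_lo=0, I_hi=50, C_lo=0.00, C_hi=51.30.
(50−0)/(51.30−0.00) × (17.31−0.00) + 0 = 50/51.30 × 17.31 + 0 ≈ 16.87 → 17.
Johannesburg 192.73: bracket 175.49–252.98 → index 101–150; slope 49/77.49, offset 17.24.
AQI = 101 + 49/77.49·17.24 ≈ 111.90 ⇒ 112.
Beijing: row 51.31–175.48 (AQI 51–100). (100−51)·(105.66−51.31)/(175.48−51.31) + 51 = 49·54.35/124.17 + 51 ≈ 72.45 → 72.
Bangkok: row 252.99–306.79 (AQI 151–200). (200−151)·(275.36−252.99)/(306.79−252.99) + 151 = 49·22.37/53.80 + 151 ≈ 171.37 → 171.
Santiago: 358.54 ∈ [306.80, 374.96] ↔ index [201, 300].
201 + (358.54−306.80)·(300−201)/(374.96−306.80) = 201 + 51.74·99/68.16 ≈ 276.15, so AQI = 276.
AQIs: Salt Lake City=17, Johannesburg=112, Beijing=72, Bangkok=171, Santiago=276. Sum = 17 + 112 + 72 + 171 + 276 = 648.

648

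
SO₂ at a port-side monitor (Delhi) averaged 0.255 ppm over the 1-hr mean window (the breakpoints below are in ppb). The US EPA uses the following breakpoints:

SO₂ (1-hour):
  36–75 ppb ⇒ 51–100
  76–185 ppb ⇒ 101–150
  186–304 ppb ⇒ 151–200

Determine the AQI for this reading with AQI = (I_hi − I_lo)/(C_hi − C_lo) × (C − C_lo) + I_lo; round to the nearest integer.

180

Convert: 0.255 ppm = 255 ppb.
SO₂: row 186–304 (AQI 151–200). (200−151)·(255−186)/(304−186) + 151 = 49·69/118 + 151 ≈ 179.65 → 180.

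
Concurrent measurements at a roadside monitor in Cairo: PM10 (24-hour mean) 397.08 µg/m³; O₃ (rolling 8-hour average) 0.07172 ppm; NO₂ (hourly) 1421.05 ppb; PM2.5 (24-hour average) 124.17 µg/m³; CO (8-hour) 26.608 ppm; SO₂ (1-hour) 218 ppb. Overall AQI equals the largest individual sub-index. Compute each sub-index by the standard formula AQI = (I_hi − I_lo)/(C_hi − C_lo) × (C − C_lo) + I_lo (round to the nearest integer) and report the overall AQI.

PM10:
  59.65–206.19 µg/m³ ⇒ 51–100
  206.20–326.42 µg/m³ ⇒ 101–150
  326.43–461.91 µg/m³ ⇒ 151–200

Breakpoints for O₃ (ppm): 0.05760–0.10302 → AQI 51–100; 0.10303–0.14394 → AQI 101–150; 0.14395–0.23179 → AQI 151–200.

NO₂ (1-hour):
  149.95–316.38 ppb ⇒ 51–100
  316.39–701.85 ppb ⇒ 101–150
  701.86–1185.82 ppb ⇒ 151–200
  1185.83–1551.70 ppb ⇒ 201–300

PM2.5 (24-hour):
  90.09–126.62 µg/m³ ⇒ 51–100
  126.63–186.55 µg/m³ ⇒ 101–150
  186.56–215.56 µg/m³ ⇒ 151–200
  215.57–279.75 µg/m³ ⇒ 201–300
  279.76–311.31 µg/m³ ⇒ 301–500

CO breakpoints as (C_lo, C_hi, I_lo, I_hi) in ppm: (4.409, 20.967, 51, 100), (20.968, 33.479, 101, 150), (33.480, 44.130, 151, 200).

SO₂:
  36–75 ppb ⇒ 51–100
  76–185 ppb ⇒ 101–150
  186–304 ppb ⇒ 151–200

PM10: 397.08 ∈ [326.43, 461.91] ↔ index [151, 200].
151 + (397.08−326.43)·(200−151)/(461.91−326.43) = 151 + 70.65·49/135.48 ≈ 176.55, so AQI = 177.
O₃: 0.07172 lies in 0.05760–0.10302, so I_lo=51, I_hi=100, C_lo=0.05760, C_hi=0.10302.
(100−51)/(0.10302−0.05760) × (0.07172−0.05760) + 51 = 49/0.04542 × 0.01412 + 51 ≈ 66.23 → 66.
NO₂: 1421.05 lies in 1185.83–1551.70, so I_lo=201, I_hi=300, C_lo=1185.83, C_hi=1551.70.
(300−201)/(1551.70−1185.83) × (1421.05−1185.83) + 201 = 99/365.87 × 235.22 + 201 ≈ 264.65 → 265.
PM2.5: row 90.09–126.62 (AQI 51–100). (100−51)·(124.17−90.09)/(126.62−90.09) + 51 = 49·34.08/36.53 + 51 ≈ 96.71 → 97.
CO: 26.608 lies in 20.968–33.479, so I_lo=101, I_hi=150, C_lo=20.968, C_hi=33.479.
(150−101)/(33.479−20.968) × (26.608−20.968) + 101 = 49/12.511 × 5.640 + 101 ≈ 123.09 → 123.
SO₂: 218 lies in 186–304, so I_lo=151, I_hi=200, C_lo=186, C_hi=304.
(200−151)/(304−186) × (218−186) + 151 = 49/118 × 32 + 151 ≈ 164.29 → 164.
Sub-indices: PM10→177, O₃→66, NO₂→265, PM2.5→97, CO→123, SO₂→164. Overall AQI = max = 265; dominant pollutant is NO₂.
AQI 265: Very Unhealthy.

265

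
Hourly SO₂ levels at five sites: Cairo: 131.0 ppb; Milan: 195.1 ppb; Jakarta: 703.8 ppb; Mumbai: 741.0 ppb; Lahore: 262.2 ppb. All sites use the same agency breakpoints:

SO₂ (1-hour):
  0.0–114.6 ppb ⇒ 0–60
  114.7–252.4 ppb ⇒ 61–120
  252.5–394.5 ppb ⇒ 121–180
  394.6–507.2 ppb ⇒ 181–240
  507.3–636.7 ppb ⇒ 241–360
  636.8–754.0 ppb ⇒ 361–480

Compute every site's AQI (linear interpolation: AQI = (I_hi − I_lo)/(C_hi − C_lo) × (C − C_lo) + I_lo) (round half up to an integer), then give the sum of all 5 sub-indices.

1184

Cairo: 131.0 lies in 114.7–252.4, so I_lo=61, I_hi=120, C_lo=114.7, C_hi=252.4.
(120−61)/(252.4−114.7) × (131.0−114.7) + 61 = 59/137.7 × 16.3 + 61 ≈ 67.98 → 68.
Milan: 195.1 ∈ [114.7, 252.4] ↔ index [61, 120].
61 + (195.1−114.7)·(120−61)/(252.4−114.7) = 61 + 80.4·59/137.7 ≈ 95.45, so AQI = 95.
Jakarta: 703.8 lies in 636.8–754.0, so I_lo=361, I_hi=480, C_lo=636.8, C_hi=754.0.
(480−361)/(754.0−636.8) × (703.8−636.8) + 361 = 119/117.2 × 67.0 + 361 ≈ 429.03 → 429.
Mumbai: 741.0 lies in 636.8–754.0, so I_lo=361, I_hi=480, C_lo=636.8, C_hi=754.0.
(480−361)/(754.0−636.8) × (741.0−636.8) + 361 = 119/117.2 × 104.2 + 361 ≈ 466.80 → 467.
Lahore: row 252.5–394.5 (AQI 121–180). (180−121)·(262.2−252.5)/(394.5−252.5) + 121 = 59·9.7/142.0 + 121 ≈ 125.03 → 125.
AQIs: Cairo=68, Milan=95, Jakarta=429, Mumbai=467, Lahore=125. Sum = 68 + 95 + 429 + 467 + 125 = 1184.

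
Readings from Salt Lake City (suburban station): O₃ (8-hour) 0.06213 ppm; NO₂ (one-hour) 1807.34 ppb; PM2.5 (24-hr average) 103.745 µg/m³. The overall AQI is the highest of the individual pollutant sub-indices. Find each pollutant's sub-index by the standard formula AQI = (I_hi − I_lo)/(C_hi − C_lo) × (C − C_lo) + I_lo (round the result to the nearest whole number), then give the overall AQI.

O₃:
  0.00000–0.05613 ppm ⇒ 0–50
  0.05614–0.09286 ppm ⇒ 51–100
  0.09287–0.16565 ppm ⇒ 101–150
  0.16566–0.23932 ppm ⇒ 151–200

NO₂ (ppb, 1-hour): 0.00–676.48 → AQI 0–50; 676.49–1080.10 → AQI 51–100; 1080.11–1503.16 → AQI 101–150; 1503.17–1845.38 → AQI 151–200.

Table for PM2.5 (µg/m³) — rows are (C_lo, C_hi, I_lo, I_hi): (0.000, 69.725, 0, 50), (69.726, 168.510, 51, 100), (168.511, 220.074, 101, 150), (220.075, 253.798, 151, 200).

O₃: row 0.05614–0.09286 (AQI 51–100). (100−51)·(0.06213−0.05614)/(0.09286−0.05614) + 51 = 49·0.00599/0.03672 + 51 ≈ 58.99 → 59.
NO₂: row 1503.17–1845.38 (AQI 151–200). (200−151)·(1807.34−1503.17)/(1845.38−1503.17) + 151 = 49·304.17/342.21 + 151 ≈ 194.55 → 195.
PM2.5 103.745: bracket 69.726–168.510 → index 51–100; slope 49/98.784, offset 34.019.
AQI = 51 + 49/98.784·34.019 ≈ 67.87 ⇒ 68.
Sub-indices: O₃→59, NO₂→195, PM2.5→68. Overall AQI = max = 195; dominant pollutant is NO₂.

195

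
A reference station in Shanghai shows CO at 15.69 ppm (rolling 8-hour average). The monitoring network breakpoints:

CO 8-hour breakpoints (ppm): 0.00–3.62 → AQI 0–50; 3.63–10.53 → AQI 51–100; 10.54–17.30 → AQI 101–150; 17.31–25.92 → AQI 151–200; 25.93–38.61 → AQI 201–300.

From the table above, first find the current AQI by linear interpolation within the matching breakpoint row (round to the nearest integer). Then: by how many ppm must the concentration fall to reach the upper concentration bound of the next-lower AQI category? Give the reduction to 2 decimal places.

CO: 15.69 ∈ [10.54, 17.30] ↔ index [101, 150].
101 + (15.69−10.54)·(150−101)/(17.30−10.54) = 101 + 5.15·49/6.76 ≈ 138.33, so AQI = 138.
Current AQI 138 is in the Unhealthy for Sensitive Groups range (101–150). The next-lower category tops out at AQI 100, whose upper concentration bound is 10.53 ppm.
Reduction needed = 15.69 − 10.53 = 5.16 ppm.

5.16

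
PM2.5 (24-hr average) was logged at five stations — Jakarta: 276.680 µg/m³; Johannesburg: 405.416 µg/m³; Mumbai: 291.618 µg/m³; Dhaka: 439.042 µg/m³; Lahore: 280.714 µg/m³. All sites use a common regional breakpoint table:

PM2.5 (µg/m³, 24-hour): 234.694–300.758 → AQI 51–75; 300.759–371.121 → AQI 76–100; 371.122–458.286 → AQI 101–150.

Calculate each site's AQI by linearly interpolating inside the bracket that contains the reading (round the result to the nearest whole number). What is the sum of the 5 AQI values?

Jakarta 276.680: bracket 234.694–300.758 → index 51–75; slope 24/66.064, offset 41.986.
AQI = 51 + 24/66.064·41.986 ≈ 66.25 ⇒ 66.
Johannesburg: row 371.122–458.286 (AQI 101–150). (150−101)·(405.416−371.122)/(458.286−371.122) + 101 = 49·34.294/87.164 + 101 ≈ 120.28 → 120.
Mumbai: 291.618 lies in 234.694–300.758, so I_lo=51, I_hi=75, C_lo=234.694, C_hi=300.758.
(75−51)/(300.758−234.694) × (291.618−234.694) + 51 = 24/66.064 × 56.924 + 51 ≈ 71.68 → 72.
Dhaka: 439.042 ∈ [371.122, 458.286] ↔ index [101, 150].
101 + (439.042−371.122)·(150−101)/(458.286−371.122) = 101 + 67.920·49/87.164 ≈ 139.18, so AQI = 139.
Lahore: 280.714 lies in 234.694–300.758, so I_lo=51, I_hi=75, C_lo=234.694, C_hi=300.758.
(75−51)/(300.758−234.694) × (280.714−234.694) + 51 = 24/66.064 × 46.020 + 51 ≈ 67.72 → 68.
AQIs: Jakarta=66, Johannesburg=120, Mumbai=72, Dhaka=139, Lahore=68. Sum = 66 + 120 + 72 + 139 + 68 = 465.

465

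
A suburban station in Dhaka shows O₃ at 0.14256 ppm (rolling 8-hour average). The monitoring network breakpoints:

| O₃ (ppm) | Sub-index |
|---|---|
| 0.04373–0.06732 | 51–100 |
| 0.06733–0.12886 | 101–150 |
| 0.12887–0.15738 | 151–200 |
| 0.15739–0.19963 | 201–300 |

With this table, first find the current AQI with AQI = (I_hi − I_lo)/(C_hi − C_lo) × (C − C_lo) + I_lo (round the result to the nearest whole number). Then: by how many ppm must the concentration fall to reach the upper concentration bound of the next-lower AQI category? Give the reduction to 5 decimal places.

O₃: 0.14256 lies in 0.12887–0.15738, so I_lo=151, I_hi=200, C_lo=0.12887, C_hi=0.15738.
(200−151)/(0.15738−0.12887) × (0.14256−0.12887) + 151 = 49/0.02851 × 0.01369 + 151 ≈ 174.53 → 175.
Current AQI 175 is in the Unhealthy range (151–200). The next-lower category tops out at AQI 150, whose upper concentration bound is 0.12886 ppm.
Reduction needed = 0.14256 − 0.12886 = 0.01370 ppm.

0.01370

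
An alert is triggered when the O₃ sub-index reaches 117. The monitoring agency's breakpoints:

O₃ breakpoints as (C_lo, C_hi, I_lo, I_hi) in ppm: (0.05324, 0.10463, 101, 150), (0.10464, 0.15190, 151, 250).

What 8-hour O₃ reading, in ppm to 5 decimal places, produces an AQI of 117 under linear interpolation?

AQI 117 lies in the 101–150 band, which corresponds to 0.05324–0.10463 ppm.
C = 0.05324 + (117−101)×(0.10463−0.05324)/(150−101) = 0.05324 + 16×0.05139/49 ≈ 0.0700204 ppm → 0.07002 ppm to 5 dp.

0.07002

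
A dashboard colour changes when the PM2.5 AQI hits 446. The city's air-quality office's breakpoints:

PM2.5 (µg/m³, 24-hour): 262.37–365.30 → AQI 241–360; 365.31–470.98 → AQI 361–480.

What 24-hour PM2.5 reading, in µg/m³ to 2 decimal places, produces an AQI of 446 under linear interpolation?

440.79

AQI 446 lies in the 361–480 band, which corresponds to 365.31–470.98 µg/m³.
C = 365.31 + (446−361)×(470.98−365.31)/(480−361) = 365.31 + 85×105.67/119 ≈ 440.7886 µg/m³ → 440.79 µg/m³ to 2 dp.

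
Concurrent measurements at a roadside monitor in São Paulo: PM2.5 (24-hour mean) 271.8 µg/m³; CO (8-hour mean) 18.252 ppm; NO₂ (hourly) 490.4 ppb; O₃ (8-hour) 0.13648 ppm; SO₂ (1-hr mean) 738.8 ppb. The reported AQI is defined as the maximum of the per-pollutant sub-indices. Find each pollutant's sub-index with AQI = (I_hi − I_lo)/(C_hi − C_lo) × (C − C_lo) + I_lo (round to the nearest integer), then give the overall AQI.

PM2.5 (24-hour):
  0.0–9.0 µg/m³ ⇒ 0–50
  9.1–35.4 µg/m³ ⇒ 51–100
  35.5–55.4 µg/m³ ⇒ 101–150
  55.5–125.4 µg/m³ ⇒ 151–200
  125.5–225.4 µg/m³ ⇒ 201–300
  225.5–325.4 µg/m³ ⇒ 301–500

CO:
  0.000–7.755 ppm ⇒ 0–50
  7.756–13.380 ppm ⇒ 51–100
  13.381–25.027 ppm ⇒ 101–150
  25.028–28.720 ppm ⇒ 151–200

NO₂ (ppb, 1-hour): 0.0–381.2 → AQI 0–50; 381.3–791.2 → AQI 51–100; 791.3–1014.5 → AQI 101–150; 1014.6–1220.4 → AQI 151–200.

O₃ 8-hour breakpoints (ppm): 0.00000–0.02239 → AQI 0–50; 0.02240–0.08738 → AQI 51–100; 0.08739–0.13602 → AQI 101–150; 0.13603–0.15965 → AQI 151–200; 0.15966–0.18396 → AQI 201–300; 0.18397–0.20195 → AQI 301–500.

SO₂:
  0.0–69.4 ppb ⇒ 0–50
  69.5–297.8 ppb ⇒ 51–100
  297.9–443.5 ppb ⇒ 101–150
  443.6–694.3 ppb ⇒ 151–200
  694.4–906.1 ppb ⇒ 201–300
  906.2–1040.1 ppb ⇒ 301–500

393

PM2.5 271.8: bracket 225.5–325.4 → index 301–500; slope 199/99.9, offset 46.3.
AQI = 301 + 199/99.9·46.3 ≈ 393.23 ⇒ 393.
CO 18.252: bracket 13.381–25.027 → index 101–150; slope 49/11.646, offset 4.871.
AQI = 101 + 49/11.646·4.871 ≈ 121.49 ⇒ 121.
NO₂: 490.4 lies in 381.3–791.2, so I_lo=51, I_hi=100, C_lo=381.3, C_hi=791.2.
(100−51)/(791.2−381.3) × (490.4−381.3) + 51 = 49/409.9 × 109.1 + 51 ≈ 64.04 → 64.
O₃: 0.13648 ∈ [0.13603, 0.15965] ↔ index [151, 200].
151 + (0.13648−0.13603)·(200−151)/(0.15965−0.13603) = 151 + 0.00045·49/0.02362 ≈ 151.93, so AQI = 152.
SO₂: 738.8 lies in 694.4–906.1, so I_lo=201, I_hi=300, C_lo=694.4, C_hi=906.1.
(300−201)/(906.1−694.4) × (738.8−694.4) + 201 = 99/211.7 × 44.4 + 201 ≈ 221.76 → 222.
Sub-indices: PM2.5→393, CO→121, NO₂→64, O₃→152, SO₂→222. Overall AQI = max = 393; dominant pollutant is PM2.5.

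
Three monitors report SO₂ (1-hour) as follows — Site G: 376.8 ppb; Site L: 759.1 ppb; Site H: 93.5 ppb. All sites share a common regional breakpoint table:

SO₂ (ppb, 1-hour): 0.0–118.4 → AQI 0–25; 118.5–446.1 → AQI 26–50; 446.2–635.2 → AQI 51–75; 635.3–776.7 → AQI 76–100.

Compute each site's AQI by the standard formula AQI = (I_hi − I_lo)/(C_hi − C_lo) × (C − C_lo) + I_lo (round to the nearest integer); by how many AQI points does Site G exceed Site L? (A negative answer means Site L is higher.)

Site G 376.8: bracket 118.5–446.1 → index 26–50; slope 24/327.6, offset 258.3.
AQI = 26 + 24/327.6·258.3 ≈ 44.92 ⇒ 45.
Site L: 759.1 lies in 635.3–776.7, so I_lo=76, I_hi=100, C_lo=635.3, C_hi=776.7.
(100−76)/(776.7−635.3) × (759.1−635.3) + 76 = 24/141.4 × 123.8 + 76 ≈ 97.01 → 97.
Site H: 93.5 ∈ [0.0, 118.4] ↔ index [0, 25].
0 + (93.5−0.0)·(25−0)/(118.4−0.0) = 0 + 93.5·25/118.4 ≈ 19.74, so AQI = 20.
AQIs: Site G=45, Site L=97, Site H=20. Site G (45) − Site L (97) = -52.

-52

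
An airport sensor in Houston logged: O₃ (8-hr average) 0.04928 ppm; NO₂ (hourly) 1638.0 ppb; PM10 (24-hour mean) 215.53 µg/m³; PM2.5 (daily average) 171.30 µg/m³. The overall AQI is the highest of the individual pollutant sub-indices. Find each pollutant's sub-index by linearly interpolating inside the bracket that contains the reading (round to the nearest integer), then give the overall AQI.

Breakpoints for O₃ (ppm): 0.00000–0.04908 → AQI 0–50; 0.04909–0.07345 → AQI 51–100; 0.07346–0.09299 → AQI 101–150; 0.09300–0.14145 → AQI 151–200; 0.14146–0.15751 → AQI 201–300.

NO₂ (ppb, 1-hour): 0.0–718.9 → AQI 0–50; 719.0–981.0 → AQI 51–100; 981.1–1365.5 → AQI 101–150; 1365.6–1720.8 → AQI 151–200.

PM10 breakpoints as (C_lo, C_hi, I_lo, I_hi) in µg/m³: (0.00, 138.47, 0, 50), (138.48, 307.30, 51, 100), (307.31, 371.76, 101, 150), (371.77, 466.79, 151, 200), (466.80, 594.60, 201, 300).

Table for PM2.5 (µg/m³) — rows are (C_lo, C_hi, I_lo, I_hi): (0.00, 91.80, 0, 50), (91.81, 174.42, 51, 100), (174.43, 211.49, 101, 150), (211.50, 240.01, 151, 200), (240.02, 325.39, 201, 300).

189

O₃: row 0.04909–0.07345 (AQI 51–100). (100−51)·(0.04928−0.04909)/(0.07345−0.04909) + 51 = 49·0.00019/0.02436 + 51 ≈ 51.38 → 51.
NO₂ 1638.0: bracket 1365.6–1720.8 → index 151–200; slope 49/355.2, offset 272.4.
AQI = 151 + 49/355.2·272.4 ≈ 188.58 ⇒ 189.
PM10: 215.53 lies in 138.48–307.30, so I_lo=51, I_hi=100, C_lo=138.48, C_hi=307.30.
(100−51)/(307.30−138.48) × (215.53−138.48) + 51 = 49/168.82 × 77.05 + 51 ≈ 73.36 → 73.
PM2.5: row 91.81–174.42 (AQI 51–100). (100−51)·(171.30−91.81)/(174.42−91.81) + 51 = 49·79.49/82.61 + 51 ≈ 98.15 → 98.
Sub-indices: O₃→51, NO₂→189, PM10→73, PM2.5→98. Overall AQI = max = 189; dominant pollutant is NO₂.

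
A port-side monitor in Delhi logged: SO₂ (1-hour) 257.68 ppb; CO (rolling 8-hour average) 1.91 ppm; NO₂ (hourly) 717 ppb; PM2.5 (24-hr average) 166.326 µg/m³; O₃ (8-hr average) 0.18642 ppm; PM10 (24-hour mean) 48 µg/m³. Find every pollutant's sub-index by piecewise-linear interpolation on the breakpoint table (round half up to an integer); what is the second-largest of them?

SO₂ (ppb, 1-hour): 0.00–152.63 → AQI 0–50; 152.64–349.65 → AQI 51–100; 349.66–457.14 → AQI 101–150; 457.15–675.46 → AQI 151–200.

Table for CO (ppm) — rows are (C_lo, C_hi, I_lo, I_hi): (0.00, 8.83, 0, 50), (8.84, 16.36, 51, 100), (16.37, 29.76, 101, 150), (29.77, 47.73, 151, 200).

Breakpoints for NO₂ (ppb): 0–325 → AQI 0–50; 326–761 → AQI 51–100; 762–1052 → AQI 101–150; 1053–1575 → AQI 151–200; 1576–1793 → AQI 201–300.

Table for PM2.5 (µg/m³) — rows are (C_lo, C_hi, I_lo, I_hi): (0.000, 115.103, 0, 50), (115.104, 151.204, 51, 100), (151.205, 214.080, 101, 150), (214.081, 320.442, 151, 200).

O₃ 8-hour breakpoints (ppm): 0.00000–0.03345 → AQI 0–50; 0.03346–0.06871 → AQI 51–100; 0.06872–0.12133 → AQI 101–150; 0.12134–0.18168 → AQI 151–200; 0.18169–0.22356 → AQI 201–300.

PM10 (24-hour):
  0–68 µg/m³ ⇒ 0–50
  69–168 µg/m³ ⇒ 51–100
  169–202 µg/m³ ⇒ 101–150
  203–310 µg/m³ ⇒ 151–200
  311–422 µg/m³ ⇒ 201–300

SO₂: row 152.64–349.65 (AQI 51–100). (100−51)·(257.68−152.64)/(349.65−152.64) + 51 = 49·105.04/197.01 + 51 ≈ 77.13 → 77.
CO: 1.91 ∈ [0.00, 8.83] ↔ index [0, 50].
0 + (1.91−0.00)·(50−0)/(8.83−0.00) = 0 + 1.91·50/8.83 ≈ 10.82, so AQI = 11.
NO₂: row 326–761 (AQI 51–100). (100−51)·(717−326)/(761−326) + 51 = 49·391/435 + 51 ≈ 95.04 → 95.
PM2.5: 166.326 ∈ [151.205, 214.080] ↔ index [101, 150].
101 + (166.326−151.205)·(150−101)/(214.080−151.205) = 101 + 15.121·49/62.875 ≈ 112.78, so AQI = 113.
O₃: 0.18642 lies in 0.18169–0.22356, so I_lo=201, I_hi=300, C_lo=0.18169, C_hi=0.22356.
(300−201)/(0.22356−0.18169) × (0.18642−0.18169) + 201 = 99/0.04187 × 0.00473 + 201 ≈ 212.18 → 212.
PM10: 48 ∈ [0, 68] ↔ index [0, 50].
0 + (48−0)·(50−0)/(68−0) = 0 + 48·50/68 ≈ 35.29, so AQI = 35.
Sub-indices: SO₂→77, CO→11, NO₂→95, PM2.5→113, O₃→212, PM10→35. Ranked high→low: 212, 113, 95, 77, 35, 11. Second-highest sub-index = 113.

113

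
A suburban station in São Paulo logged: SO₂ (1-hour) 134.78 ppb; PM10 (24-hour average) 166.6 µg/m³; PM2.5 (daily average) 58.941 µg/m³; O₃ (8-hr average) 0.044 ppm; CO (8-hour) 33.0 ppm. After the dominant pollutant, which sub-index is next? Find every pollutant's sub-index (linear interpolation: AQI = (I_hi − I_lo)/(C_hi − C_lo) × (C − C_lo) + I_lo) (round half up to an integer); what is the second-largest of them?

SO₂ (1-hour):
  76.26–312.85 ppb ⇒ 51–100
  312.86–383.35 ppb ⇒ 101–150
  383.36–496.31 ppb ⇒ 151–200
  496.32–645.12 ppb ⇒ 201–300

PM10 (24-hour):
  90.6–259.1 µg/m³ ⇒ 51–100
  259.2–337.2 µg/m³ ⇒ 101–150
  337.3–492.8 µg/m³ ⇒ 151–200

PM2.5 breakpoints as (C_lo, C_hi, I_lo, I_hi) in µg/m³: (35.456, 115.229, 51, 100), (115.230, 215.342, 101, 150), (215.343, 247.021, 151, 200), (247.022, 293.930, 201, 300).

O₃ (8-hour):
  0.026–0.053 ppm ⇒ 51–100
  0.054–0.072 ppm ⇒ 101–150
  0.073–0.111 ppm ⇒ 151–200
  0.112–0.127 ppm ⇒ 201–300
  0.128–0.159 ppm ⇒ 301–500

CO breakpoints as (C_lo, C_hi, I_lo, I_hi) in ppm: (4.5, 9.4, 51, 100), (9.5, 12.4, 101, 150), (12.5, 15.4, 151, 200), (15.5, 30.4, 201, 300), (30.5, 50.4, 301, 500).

84

SO₂ 134.78: bracket 76.26–312.85 → index 51–100; slope 49/236.59, offset 58.52.
AQI = 51 + 49/236.59·58.52 ≈ 63.12 ⇒ 63.
PM10 166.6: bracket 90.6–259.1 → index 51–100; slope 49/168.5, offset 76.0.
AQI = 51 + 49/168.5·76.0 ≈ 73.10 ⇒ 73.
PM2.5 58.941: bracket 35.456–115.229 → index 51–100; slope 49/79.773, offset 23.485.
AQI = 51 + 49/79.773·23.485 ≈ 65.43 ⇒ 65.
O₃: 0.044 lies in 0.026–0.053, so I_lo=51, I_hi=100, C_lo=0.026, C_hi=0.053.
(100−51)/(0.053−0.026) × (0.044−0.026) + 51 = 49/0.027 × 0.018 + 51 ≈ 83.67 → 84.
CO: 33.0 ∈ [30.5, 50.4] ↔ index [301, 500].
301 + (33.0−30.5)·(500−301)/(50.4−30.5) = 301 + 2.5·199/19.9 ≈ 326.00, so AQI = 326.
Sub-indices: SO₂→63, PM10→73, PM2.5→65, O₃→84, CO→326. Ranked high→low: 326, 84, 73, 65, 63. Second-highest sub-index = 84.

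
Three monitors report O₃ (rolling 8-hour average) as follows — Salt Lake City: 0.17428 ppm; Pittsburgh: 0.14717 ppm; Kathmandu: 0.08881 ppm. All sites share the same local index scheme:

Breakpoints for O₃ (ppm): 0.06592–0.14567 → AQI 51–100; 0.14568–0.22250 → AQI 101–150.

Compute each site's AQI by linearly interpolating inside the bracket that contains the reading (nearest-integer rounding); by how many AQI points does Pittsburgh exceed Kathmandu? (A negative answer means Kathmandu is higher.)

37

Salt Lake City: row 0.14568–0.22250 (AQI 101–150). (150−101)·(0.17428−0.14568)/(0.22250−0.14568) + 101 = 49·0.02860/0.07682 + 101 ≈ 119.24 → 119.
Pittsburgh 0.14717: bracket 0.14568–0.22250 → index 101–150; slope 49/0.07682, offset 0.00149.
AQI = 101 + 49/0.07682·0.00149 ≈ 101.95 ⇒ 102.
Kathmandu: row 0.06592–0.14567 (AQI 51–100). (100−51)·(0.08881−0.06592)/(0.14567−0.06592) + 51 = 49·0.02289/0.07975 + 51 ≈ 65.06 → 65.
AQIs: Salt Lake City=119, Pittsburgh=102, Kathmandu=65. Pittsburgh (102) − Kathmandu (65) = 37.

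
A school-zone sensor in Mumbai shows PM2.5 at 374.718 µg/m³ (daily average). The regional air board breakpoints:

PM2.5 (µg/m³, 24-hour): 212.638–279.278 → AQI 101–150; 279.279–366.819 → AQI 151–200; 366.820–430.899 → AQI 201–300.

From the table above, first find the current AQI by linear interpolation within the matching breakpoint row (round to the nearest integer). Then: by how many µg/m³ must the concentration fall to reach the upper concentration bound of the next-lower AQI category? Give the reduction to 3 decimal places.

7.899

PM2.5: 374.718 lies in 366.820–430.899, so I_lo=201, I_hi=300, C_lo=366.820, C_hi=430.899.
(300−201)/(430.899−366.820) × (374.718−366.820) + 201 = 99/64.079 × 7.898 + 201 ≈ 213.20 → 213.
Current AQI 213 is in the Very Unhealthy range (201–300). The next-lower category tops out at AQI 200, whose upper concentration bound is 366.819 µg/m³.
Reduction needed = 374.718 − 366.819 = 7.899 µg/m³.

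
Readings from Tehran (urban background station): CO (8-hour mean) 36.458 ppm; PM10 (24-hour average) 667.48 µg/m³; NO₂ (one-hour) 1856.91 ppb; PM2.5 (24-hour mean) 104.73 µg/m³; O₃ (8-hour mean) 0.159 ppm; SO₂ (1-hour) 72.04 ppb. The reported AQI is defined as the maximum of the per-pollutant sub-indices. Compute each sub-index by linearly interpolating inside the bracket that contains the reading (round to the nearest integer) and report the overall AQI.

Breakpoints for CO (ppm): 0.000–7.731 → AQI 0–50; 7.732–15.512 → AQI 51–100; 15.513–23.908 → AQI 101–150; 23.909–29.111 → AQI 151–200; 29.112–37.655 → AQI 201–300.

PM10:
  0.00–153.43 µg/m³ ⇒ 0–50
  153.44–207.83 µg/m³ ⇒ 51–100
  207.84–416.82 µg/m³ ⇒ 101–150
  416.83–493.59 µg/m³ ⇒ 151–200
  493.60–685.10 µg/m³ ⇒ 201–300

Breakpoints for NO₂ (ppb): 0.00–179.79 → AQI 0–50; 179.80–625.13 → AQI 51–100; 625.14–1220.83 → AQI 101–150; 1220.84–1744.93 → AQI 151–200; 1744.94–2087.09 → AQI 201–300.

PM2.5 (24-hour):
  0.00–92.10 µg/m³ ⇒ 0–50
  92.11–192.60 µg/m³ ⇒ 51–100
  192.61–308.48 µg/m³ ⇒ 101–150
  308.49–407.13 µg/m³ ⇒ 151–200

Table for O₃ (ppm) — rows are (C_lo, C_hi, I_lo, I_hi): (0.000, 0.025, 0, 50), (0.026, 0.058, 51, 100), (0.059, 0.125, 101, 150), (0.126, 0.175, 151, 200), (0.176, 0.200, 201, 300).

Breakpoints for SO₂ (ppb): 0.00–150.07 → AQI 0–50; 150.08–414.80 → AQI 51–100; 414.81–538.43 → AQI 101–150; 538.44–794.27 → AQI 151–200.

CO: 36.458 lies in 29.112–37.655, so I_lo=201, I_hi=300, C_lo=29.112, C_hi=37.655.
(300−201)/(37.655−29.112) × (36.458−29.112) + 201 = 99/8.543 × 7.346 + 201 ≈ 286.13 → 286.
PM10: 667.48 ∈ [493.60, 685.10] ↔ index [201, 300].
201 + (667.48−493.60)·(300−201)/(685.10−493.60) = 201 + 173.88·99/191.50 ≈ 290.89, so AQI = 291.
NO₂ 1856.91: bracket 1744.94–2087.09 → index 201–300; slope 99/342.15, offset 111.97.
AQI = 201 + 99/342.15·111.97 ≈ 233.40 ⇒ 233.
PM2.5: row 92.11–192.60 (AQI 51–100). (100−51)·(104.73−92.11)/(192.60−92.11) + 51 = 49·12.62/100.49 + 51 ≈ 57.15 → 57.
O₃: row 0.126–0.175 (AQI 151–200). (200−151)·(0.159−0.126)/(0.175−0.126) + 151 = 49·0.033/0.049 + 151 ≈ 184.00 → 184.
SO₂: row 0.00–150.07 (AQI 0–50). (50−0)·(72.04−0.00)/(150.07−0.00) + 0 = 50·72.04/150.07 + 0 ≈ 24.00 → 24.
Sub-indices: CO→286, PM10→291, NO₂→233, PM2.5→57, O₃→184, SO₂→24. Overall AQI = max = 291; dominant pollutant is PM10.

291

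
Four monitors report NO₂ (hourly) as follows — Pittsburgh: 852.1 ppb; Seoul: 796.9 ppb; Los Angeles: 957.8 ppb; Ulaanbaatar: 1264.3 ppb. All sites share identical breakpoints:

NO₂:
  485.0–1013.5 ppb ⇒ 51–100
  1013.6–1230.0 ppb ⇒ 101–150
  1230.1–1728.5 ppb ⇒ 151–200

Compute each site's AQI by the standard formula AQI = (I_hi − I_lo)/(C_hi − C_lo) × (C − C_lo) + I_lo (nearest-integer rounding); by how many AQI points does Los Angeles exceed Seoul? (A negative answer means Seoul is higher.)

Pittsburgh: 852.1 lies in 485.0–1013.5, so I_lo=51, I_hi=100, C_lo=485.0, C_hi=1013.5.
(100−51)/(1013.5−485.0) × (852.1−485.0) + 51 = 49/528.5 × 367.1 + 51 ≈ 85.04 → 85.
Seoul 796.9: bracket 485.0–1013.5 → index 51–100; slope 49/528.5, offset 311.9.
AQI = 51 + 49/528.5·311.9 ≈ 79.92 ⇒ 80.
Los Angeles 957.8: bracket 485.0–1013.5 → index 51–100; slope 49/528.5, offset 472.8.
AQI = 51 + 49/528.5·472.8 ≈ 94.84 ⇒ 95.
Ulaanbaatar 1264.3: bracket 1230.1–1728.5 → index 151–200; slope 49/498.4, offset 34.2.
AQI = 151 + 49/498.4·34.2 ≈ 154.36 ⇒ 154.
AQIs: Pittsburgh=85, Seoul=80, Los Angeles=95, Ulaanbaatar=154. Los Angeles (95) − Seoul (80) = 15.

15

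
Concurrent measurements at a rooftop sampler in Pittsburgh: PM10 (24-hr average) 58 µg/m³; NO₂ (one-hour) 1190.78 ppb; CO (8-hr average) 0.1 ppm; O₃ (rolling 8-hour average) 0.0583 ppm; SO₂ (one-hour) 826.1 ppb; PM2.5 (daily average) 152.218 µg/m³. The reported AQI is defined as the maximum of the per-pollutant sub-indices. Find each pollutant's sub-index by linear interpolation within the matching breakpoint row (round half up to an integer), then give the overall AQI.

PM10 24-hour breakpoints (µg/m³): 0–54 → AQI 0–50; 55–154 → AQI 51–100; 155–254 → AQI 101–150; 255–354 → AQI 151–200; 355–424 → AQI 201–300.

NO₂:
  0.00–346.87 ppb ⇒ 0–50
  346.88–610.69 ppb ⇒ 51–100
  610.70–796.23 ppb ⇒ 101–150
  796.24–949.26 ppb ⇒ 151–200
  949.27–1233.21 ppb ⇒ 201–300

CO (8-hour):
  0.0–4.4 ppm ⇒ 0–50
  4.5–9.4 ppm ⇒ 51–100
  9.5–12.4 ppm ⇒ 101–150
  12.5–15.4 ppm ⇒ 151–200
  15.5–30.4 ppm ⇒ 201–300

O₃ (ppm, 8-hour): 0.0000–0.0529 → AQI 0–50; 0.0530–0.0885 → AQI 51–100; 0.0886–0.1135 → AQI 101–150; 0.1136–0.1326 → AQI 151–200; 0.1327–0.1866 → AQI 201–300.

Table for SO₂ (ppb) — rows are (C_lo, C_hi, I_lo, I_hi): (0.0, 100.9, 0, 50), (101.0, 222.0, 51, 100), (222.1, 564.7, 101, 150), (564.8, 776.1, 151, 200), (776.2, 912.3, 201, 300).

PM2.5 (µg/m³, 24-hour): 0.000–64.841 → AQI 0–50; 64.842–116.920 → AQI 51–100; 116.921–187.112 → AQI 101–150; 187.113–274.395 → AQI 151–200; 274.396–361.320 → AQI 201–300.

PM10: 58 ∈ [55, 154] ↔ index [51, 100].
51 + (58−55)·(100−51)/(154−55) = 51 + 3·49/99 ≈ 52.48, so AQI = 52.
NO₂ 1190.78: bracket 949.27–1233.21 → index 201–300; slope 99/283.94, offset 241.51.
AQI = 201 + 99/283.94·241.51 ≈ 285.21 ⇒ 285.
CO: 0.1 lies in 0.0–4.4, so I_lo=0, I_hi=50, C_lo=0.0, C_hi=4.4.
(50−0)/(4.4−0.0) × (0.1−0.0) + 0 = 50/4.4 × 0.1 + 0 ≈ 1.14 → 1.
O₃ 0.0583: bracket 0.0530–0.0885 → index 51–100; slope 49/0.0355, offset 0.0053.
AQI = 51 + 49/0.0355·0.0053 ≈ 58.32 ⇒ 58.
SO₂: row 776.2–912.3 (AQI 201–300). (300−201)·(826.1−776.2)/(912.3−776.2) + 201 = 99·49.9/136.1 + 201 ≈ 237.30 → 237.
PM2.5 152.218: bracket 116.921–187.112 → index 101–150; slope 49/70.191, offset 35.297.
AQI = 101 + 49/70.191·35.297 ≈ 125.64 ⇒ 126.
Sub-indices: PM10→52, NO₂→285, CO→1, O₃→58, SO₂→237, PM2.5→126. Overall AQI = max = 285; dominant pollutant is NO₂.

285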